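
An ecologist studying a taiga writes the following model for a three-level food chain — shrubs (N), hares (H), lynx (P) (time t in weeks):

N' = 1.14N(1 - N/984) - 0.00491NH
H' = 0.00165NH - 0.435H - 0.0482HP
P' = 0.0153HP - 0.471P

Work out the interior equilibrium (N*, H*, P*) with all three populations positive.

From dP/dt = 0: 0.0153H* = 0.471, so H* = 30.8.
From dN/dt = 0: 1.14(1 - N*/984) = 0.00491·30.8, giving N* = 984·(1 - 0.133) = 854.
From dH/dt = 0: 0.00165·854 - 0.435 = 0.0482P*, so P* = 0.973/0.0482 = 20.2.

N* ≈ 854, H* ≈ 30.8, P* ≈ 20.2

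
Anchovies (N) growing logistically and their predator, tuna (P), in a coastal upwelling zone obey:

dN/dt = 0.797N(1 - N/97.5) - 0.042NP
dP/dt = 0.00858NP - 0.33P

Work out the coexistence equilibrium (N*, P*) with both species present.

From dP/dt = 0 with P > 0: 0.00858N* = 0.33, so N* = 38.5.
Substitute into dN/dt = 0: 0.797(1 - 38.5/97.5) = 0.042P*.
The bracket is 0.606, giving P* = 0.483/0.042 = 11.5.

N* ≈ 38.5, P* ≈ 11.5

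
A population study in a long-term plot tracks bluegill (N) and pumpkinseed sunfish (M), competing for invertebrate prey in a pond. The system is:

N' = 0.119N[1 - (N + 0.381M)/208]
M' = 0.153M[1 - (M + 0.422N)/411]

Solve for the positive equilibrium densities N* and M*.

Setting both brackets to zero gives the nullclines N + 0.381M = 208 and 0.422N + M = 411.
Substituting M = 411 - 0.422N into the first: N(1 - 0.381·0.422) = 208 - 0.381·411.
So N* = 51.4/0.839 = 61.3, and then M* = 411 - 0.422·61.3 = 385.

N* ≈ 61.3, M* ≈ 385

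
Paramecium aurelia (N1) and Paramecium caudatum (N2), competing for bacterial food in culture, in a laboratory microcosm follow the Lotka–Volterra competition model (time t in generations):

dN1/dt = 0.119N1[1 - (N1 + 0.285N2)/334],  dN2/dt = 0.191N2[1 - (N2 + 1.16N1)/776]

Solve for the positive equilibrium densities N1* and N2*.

Setting both brackets to zero gives the nullclines N1 + 0.285N2 = 334 and 1.16N1 + N2 = 776.
Substituting N2 = 776 - 1.16N1 into the first: N1(1 - 0.285·1.16) = 334 - 0.285·776.
So N1* = 113/0.669 = 169, and then N2* = 776 - 1.16·169 = 580.

N1* ≈ 169, N2* ≈ 580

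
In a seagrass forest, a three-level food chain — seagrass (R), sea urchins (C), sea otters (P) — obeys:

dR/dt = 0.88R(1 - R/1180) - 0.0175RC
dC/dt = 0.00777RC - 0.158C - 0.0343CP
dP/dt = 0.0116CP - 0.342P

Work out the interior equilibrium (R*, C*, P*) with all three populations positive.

From dP/dt = 0: 0.0116C* = 0.342, so C* = 29.5.
From dR/dt = 0: 0.88(1 - R*/1180) = 0.0175·29.5, giving R* = 1180·(1 - 0.586) = 488.
From dC/dt = 0: 0.00777·488 - 0.158 = 0.0343P*, so P* = 3.64/0.0343 = 106.

R* ≈ 488, C* ≈ 29.5, P* ≈ 106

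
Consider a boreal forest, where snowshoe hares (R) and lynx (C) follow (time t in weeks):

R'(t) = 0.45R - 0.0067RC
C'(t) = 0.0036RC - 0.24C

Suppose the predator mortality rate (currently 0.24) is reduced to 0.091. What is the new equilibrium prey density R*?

R* ≈ 25.3

At the interior fixed point, setting dC/dt = 0 with C > 0 fixes R* = (predator death rate)/(RC coefficient) — independent of the other coefficients.
With the change, R* = 0.091/0.0036 = 25.3; it falls from 66.7.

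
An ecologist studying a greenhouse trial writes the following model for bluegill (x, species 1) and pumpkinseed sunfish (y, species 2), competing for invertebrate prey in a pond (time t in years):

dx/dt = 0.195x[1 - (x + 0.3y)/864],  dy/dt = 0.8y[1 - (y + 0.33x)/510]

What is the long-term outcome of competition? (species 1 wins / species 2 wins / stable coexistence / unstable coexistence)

Compare the nullcline intercepts: K1/α12 = 864/0.3 = 2880 > K2 = 510; K2/α21 = 510/0.33 = 1550 > K1 = 864.
Since both inequalities hold, each species can invade when rare, so the interior equilibrium is stable.

stable coexistence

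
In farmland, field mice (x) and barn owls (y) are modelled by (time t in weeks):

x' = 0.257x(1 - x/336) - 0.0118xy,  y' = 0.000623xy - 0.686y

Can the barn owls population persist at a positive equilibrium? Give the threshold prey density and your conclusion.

Threshold x = 1100; K < 1100, so no, the predator goes extinct.

The predator equation gives dy/dt > 0 only when x > 0.686/0.000623 = 1100.
Without the predator, x → K = 336. Since 336 < 1100, the predator cannot invade.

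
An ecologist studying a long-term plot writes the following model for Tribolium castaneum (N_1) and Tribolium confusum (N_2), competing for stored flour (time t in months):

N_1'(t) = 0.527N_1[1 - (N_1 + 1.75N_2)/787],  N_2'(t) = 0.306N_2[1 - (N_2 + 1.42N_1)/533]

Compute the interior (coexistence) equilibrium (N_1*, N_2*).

N_1* ≈ 98.1, N_2* ≈ 394

Setting both brackets to zero gives the nullclines N_1 + 1.75N_2 = 787 and 1.42N_1 + N_2 = 533.
Substituting N_2 = 533 - 1.42N_1 into the first: N_1(1 - 1.75·1.42) = 787 - 1.75·533.
So N_1* = -146/-1.48 = 98.1, and then N_2* = 533 - 1.42·98.1 = 394.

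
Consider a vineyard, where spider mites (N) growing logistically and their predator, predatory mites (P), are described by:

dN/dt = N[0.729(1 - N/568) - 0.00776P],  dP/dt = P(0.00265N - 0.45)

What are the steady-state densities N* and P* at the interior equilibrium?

N* ≈ 170, P* ≈ 65.9

From dP/dt = 0 with P > 0: 0.00265N* = 0.45, so N* = 170.
Substitute into dN/dt = 0: 0.729(1 - 170/568) = 0.00776P*.
The bracket is 0.701, giving P* = 0.511/0.00776 = 65.9.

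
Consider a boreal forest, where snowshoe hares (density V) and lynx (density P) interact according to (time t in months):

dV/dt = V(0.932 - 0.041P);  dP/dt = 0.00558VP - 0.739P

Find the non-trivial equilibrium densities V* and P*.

Set dP/dt = 0 with P > 0: 0.00558V - 0.739 = 0, so V* = 0.739/0.00558 = 132.
Set dV/dt = 0 with V > 0: 0.932 - 0.041P = 0, so P* = 0.932/0.041 = 22.7.

V* ≈ 132, P* ≈ 22.7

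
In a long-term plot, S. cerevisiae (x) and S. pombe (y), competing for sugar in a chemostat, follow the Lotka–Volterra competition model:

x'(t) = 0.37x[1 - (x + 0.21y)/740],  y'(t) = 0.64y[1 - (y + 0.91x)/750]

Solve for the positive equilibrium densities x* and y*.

x* ≈ 720, y* ≈ 94.7

Setting both brackets to zero gives the nullclines x + 0.21y = 740 and 0.91x + y = 750.
Substituting y = 750 - 0.91x into the first: x(1 - 0.21·0.91) = 740 - 0.21·750.
So x* = 582/0.809 = 720, and then y* = 750 - 0.91·720 = 94.7.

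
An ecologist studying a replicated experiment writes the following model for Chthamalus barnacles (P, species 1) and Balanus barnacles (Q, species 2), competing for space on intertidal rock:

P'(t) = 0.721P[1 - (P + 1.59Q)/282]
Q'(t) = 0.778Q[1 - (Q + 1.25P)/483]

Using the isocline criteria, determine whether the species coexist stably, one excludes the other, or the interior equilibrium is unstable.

species 2 excludes species 1

Compare the nullcline intercepts: K1/α12 = 282/1.59 = 177 < K2 = 483; K2/α21 = 483/1.25 = 386 > K1 = 282.
Since the inequalities point opposite ways, species 2 can invade but species 1 cannot.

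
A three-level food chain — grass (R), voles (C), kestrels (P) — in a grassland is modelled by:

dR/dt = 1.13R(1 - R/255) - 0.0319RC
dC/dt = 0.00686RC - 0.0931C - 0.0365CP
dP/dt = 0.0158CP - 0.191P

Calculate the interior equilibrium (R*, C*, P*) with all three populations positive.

R* ≈ 168, C* ≈ 12.1, P* ≈ 29

From dP/dt = 0: 0.0158C* = 0.191, so C* = 12.1.
From dR/dt = 0: 1.13(1 - R*/255) = 0.0319·12.1, giving R* = 255·(1 - 0.341) = 168.
From dC/dt = 0: 0.00686·168 - 0.0931 = 0.0365P*, so P* = 1.06/0.0365 = 29.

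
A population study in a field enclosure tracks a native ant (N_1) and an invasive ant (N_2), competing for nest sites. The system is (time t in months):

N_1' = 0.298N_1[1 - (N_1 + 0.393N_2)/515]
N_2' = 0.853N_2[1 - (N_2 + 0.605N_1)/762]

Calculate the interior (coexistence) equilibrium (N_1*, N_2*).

Setting both brackets to zero gives the nullclines N_1 + 0.393N_2 = 515 and 0.605N_1 + N_2 = 762.
Substituting N_2 = 762 - 0.605N_1 into the first: N_1(1 - 0.393·0.605) = 515 - 0.393·762.
So N_1* = 216/0.762 = 283, and then N_2* = 762 - 0.605·283 = 591.

N_1* ≈ 283, N_2* ≈ 591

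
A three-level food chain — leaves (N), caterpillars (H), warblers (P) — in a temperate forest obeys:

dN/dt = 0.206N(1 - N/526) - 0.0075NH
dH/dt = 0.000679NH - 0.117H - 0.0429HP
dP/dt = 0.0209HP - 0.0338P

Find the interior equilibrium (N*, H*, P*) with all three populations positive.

N* ≈ 495, H* ≈ 1.62, P* ≈ 5.11

From dP/dt = 0: 0.0209H* = 0.0338, so H* = 1.62.
From dN/dt = 0: 0.206(1 - N*/526) = 0.0075·1.62, giving N* = 526·(1 - 0.0589) = 495.
From dH/dt = 0: 0.000679·495 - 0.117 = 0.0429P*, so P* = 0.219/0.0429 = 5.11.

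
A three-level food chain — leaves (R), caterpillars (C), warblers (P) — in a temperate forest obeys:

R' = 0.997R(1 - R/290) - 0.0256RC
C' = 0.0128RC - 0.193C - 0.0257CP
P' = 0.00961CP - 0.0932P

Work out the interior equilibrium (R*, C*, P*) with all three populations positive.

From dP/dt = 0: 0.00961C* = 0.0932, so C* = 9.7.
From dR/dt = 0: 0.997(1 - R*/290) = 0.0256·9.7, giving R* = 290·(1 - 0.249) = 218.
From dC/dt = 0: 0.0128·218 - 0.193 = 0.0257P*, so P* = 2.59/0.0257 = 101.

R* ≈ 218, C* ≈ 9.7, P* ≈ 101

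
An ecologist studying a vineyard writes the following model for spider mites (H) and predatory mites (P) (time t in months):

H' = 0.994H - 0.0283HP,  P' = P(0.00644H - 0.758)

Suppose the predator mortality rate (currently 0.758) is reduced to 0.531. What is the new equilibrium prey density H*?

H* ≈ 82.5

At the interior fixed point, setting dP/dt = 0 with P > 0 fixes H* = (predator death rate)/(HP coefficient) — independent of the other coefficients.
With the change, H* = 0.531/0.00644 = 82.5; it falls from 118.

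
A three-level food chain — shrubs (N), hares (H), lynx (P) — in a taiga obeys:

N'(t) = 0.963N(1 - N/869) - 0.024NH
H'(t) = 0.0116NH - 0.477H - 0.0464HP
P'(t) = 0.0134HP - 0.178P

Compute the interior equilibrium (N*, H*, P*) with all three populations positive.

From dP/dt = 0: 0.0134H* = 0.178, so H* = 13.3.
From dN/dt = 0: 0.963(1 - N*/869) = 0.024·13.3, giving N* = 869·(1 - 0.331) = 581.
From dH/dt = 0: 0.0116·581 - 0.477 = 0.0464P*, so P* = 6.27/0.0464 = 135.

N* ≈ 581, H* ≈ 13.3, P* ≈ 135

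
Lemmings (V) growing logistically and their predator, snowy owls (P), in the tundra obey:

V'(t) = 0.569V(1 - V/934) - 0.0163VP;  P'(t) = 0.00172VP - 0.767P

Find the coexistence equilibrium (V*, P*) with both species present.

From dP/dt = 0 with P > 0: 0.00172V* = 0.767, so V* = 446.
Substitute into dV/dt = 0: 0.569(1 - 446/934) = 0.0163P*.
The bracket is 0.523, giving P* = 0.297/0.0163 = 18.2.

V* ≈ 446, P* ≈ 18.2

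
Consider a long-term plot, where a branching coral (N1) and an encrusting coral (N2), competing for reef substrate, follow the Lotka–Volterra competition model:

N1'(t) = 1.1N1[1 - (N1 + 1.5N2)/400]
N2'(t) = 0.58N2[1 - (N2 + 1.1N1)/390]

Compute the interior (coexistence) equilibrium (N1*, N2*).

N1* ≈ 285, N2* ≈ 76.9

Setting both brackets to zero gives the nullclines N1 + 1.5N2 = 400 and 1.1N1 + N2 = 390.
Substituting N2 = 390 - 1.1N1 into the first: N1(1 - 1.5·1.1) = 400 - 1.5·390.
So N1* = -185/-0.65 = 285, and then N2* = 390 - 1.1·285 = 76.9.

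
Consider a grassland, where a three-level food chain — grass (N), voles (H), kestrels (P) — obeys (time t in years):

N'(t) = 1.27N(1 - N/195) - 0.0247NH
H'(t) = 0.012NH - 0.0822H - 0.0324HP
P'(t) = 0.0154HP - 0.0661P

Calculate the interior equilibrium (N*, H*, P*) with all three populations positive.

From dP/dt = 0: 0.0154H* = 0.0661, so H* = 4.29.
From dN/dt = 0: 1.27(1 - N*/195) = 0.0247·4.29, giving N* = 195·(1 - 0.0835) = 179.
From dH/dt = 0: 0.012·179 - 0.0822 = 0.0324P*, so P* = 2.06/0.0324 = 63.7.

N* ≈ 179, H* ≈ 4.29, P* ≈ 63.7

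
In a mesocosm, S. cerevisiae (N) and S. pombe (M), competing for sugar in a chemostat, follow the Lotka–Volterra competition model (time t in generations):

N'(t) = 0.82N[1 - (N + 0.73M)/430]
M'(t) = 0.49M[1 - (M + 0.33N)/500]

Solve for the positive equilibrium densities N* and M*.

Setting both brackets to zero gives the nullclines N + 0.73M = 430 and 0.33N + M = 500.
Substituting M = 500 - 0.33N into the first: N(1 - 0.73·0.33) = 430 - 0.73·500.
So N* = 65/0.759 = 85.6, and then M* = 500 - 0.33·85.6 = 472.

N* ≈ 85.6, M* ≈ 472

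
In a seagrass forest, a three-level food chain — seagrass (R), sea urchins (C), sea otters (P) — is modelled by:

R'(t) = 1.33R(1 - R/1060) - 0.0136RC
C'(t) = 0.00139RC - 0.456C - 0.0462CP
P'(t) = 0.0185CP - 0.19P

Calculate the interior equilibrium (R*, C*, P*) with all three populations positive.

R* ≈ 949, C* ≈ 10.3, P* ≈ 18.7

From dP/dt = 0: 0.0185C* = 0.19, so C* = 10.3.
From dR/dt = 0: 1.33(1 - R*/1060) = 0.0136·10.3, giving R* = 1060·(1 - 0.105) = 949.
From dC/dt = 0: 0.00139·949 - 0.456 = 0.0462P*, so P* = 0.863/0.0462 = 18.7.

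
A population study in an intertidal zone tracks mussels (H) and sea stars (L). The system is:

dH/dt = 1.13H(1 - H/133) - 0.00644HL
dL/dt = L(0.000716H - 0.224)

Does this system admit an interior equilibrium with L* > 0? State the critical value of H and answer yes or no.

The predator equation gives dL/dt > 0 only when H > 0.224/0.000716 = 313.
Without the predator, H → K = 133. Since 133 < 313, the predator cannot invade.

Threshold H = 313; K < 313, so no, the predator goes extinct.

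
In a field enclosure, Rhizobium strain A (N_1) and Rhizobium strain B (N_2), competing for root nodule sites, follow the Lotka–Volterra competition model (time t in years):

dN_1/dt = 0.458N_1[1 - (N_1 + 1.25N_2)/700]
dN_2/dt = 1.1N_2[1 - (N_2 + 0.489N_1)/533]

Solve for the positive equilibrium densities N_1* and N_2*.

N_1* ≈ 86.8, N_2* ≈ 491

Setting both brackets to zero gives the nullclines N_1 + 1.25N_2 = 700 and 0.489N_1 + N_2 = 533.
Substituting N_2 = 533 - 0.489N_1 into the first: N_1(1 - 1.25·0.489) = 700 - 1.25·533.
So N_1* = 33.8/0.389 = 86.8, and then N_2* = 533 - 0.489·86.8 = 491.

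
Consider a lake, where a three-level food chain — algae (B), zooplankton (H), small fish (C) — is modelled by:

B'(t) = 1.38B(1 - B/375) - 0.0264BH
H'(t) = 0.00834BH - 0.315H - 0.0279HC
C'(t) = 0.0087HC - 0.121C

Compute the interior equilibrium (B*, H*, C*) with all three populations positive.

B* ≈ 275, H* ≈ 13.9, C* ≈ 71

From dC/dt = 0: 0.0087H* = 0.121, so H* = 13.9.
From dB/dt = 0: 1.38(1 - B*/375) = 0.0264·13.9, giving B* = 375·(1 - 0.266) = 275.
From dH/dt = 0: 0.00834·275 - 0.315 = 0.0279C*, so C* = 1.98/0.0279 = 71.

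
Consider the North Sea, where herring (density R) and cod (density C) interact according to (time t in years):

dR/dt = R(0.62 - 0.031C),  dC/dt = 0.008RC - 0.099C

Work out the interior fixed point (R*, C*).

R* ≈ 12.4, C* ≈ 20

Set dC/dt = 0 with C > 0: 0.008R - 0.099 = 0, so R* = 0.099/0.008 = 12.4.
Set dR/dt = 0 with R > 0: 0.62 - 0.031C = 0, so C* = 0.62/0.031 = 20.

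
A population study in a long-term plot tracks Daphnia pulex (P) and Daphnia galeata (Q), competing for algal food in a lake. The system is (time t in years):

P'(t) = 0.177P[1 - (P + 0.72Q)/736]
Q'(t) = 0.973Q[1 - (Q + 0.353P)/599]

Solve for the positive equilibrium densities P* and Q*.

P* ≈ 409, Q* ≈ 455

Setting both brackets to zero gives the nullclines P + 0.72Q = 736 and 0.353P + Q = 599.
Substituting Q = 599 - 0.353P into the first: P(1 - 0.72·0.353) = 736 - 0.72·599.
So P* = 305/0.746 = 409, and then Q* = 599 - 0.353·409 = 455.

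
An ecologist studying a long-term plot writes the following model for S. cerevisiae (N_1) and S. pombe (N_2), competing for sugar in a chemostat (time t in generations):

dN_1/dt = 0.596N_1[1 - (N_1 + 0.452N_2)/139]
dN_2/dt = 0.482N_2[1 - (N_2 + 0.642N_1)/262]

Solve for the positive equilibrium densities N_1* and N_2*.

N_1* ≈ 29, N_2* ≈ 243

Setting both brackets to zero gives the nullclines N_1 + 0.452N_2 = 139 and 0.642N_1 + N_2 = 262.
Substituting N_2 = 262 - 0.642N_1 into the first: N_1(1 - 0.452·0.642) = 139 - 0.452·262.
So N_1* = 20.6/0.71 = 29, and then N_2* = 262 - 0.642·29 = 243.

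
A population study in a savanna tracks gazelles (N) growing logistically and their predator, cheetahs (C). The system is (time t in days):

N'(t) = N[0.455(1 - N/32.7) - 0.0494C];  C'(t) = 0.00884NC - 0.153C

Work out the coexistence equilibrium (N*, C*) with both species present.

N* ≈ 17.3, C* ≈ 4.34

From dC/dt = 0 with C > 0: 0.00884N* = 0.153, so N* = 17.3.
Substitute into dN/dt = 0: 0.455(1 - 17.3/32.7) = 0.0494C*.
The bracket is 0.471, giving C* = 0.214/0.0494 = 4.34.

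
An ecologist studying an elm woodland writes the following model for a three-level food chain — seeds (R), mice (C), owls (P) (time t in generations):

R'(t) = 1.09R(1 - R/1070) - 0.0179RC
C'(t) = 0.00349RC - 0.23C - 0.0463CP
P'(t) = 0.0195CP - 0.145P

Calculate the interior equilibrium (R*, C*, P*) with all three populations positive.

From dP/dt = 0: 0.0195C* = 0.145, so C* = 7.44.
From dR/dt = 0: 1.09(1 - R*/1070) = 0.0179·7.44, giving R* = 1070·(1 - 0.122) = 939.
From dC/dt = 0: 0.00349·939 - 0.23 = 0.0463P*, so P* = 3.05/0.0463 = 65.8.

R* ≈ 939, C* ≈ 7.44, P* ≈ 65.8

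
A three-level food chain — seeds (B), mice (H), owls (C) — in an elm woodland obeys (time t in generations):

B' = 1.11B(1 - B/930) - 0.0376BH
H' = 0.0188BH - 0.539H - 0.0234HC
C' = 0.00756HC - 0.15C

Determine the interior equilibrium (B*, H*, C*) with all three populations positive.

B* ≈ 305, H* ≈ 19.8, C* ≈ 222

From dC/dt = 0: 0.00756H* = 0.15, so H* = 19.8.
From dB/dt = 0: 1.11(1 - B*/930) = 0.0376·19.8, giving B* = 930·(1 - 0.672) = 305.
From dH/dt = 0: 0.0188·305 - 0.539 = 0.0234C*, so C* = 5.19/0.0234 = 222.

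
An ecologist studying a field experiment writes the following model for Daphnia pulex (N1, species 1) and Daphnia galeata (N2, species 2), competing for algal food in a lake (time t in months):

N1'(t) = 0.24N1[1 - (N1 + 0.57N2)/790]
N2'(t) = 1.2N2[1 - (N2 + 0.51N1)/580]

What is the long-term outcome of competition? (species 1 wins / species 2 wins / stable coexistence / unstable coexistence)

stable coexistence

Compare the nullcline intercepts: K1/α12 = 790/0.57 = 1390 > K2 = 580; K2/α21 = 580/0.51 = 1140 > K1 = 790.
Since both inequalities hold, each species can invade when rare, so the interior equilibrium is stable.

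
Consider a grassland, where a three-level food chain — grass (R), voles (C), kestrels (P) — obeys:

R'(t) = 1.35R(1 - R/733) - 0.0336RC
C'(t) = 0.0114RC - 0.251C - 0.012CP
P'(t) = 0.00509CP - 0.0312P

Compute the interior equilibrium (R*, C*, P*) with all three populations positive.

R* ≈ 621, C* ≈ 6.13, P* ≈ 569

From dP/dt = 0: 0.00509C* = 0.0312, so C* = 6.13.
From dR/dt = 0: 1.35(1 - R*/733) = 0.0336·6.13, giving R* = 733·(1 - 0.153) = 621.
From dC/dt = 0: 0.0114·621 - 0.251 = 0.012P*, so P* = 6.83/0.012 = 569.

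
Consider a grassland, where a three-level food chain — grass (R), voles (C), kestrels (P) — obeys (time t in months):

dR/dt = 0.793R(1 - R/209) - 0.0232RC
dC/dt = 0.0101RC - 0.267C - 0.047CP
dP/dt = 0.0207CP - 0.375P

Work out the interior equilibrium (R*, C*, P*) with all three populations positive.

R* ≈ 98.2, C* ≈ 18.1, P* ≈ 15.4

From dP/dt = 0: 0.0207C* = 0.375, so C* = 18.1.
From dR/dt = 0: 0.793(1 - R*/209) = 0.0232·18.1, giving R* = 209·(1 - 0.53) = 98.2.
From dC/dt = 0: 0.0101·98.2 - 0.267 = 0.047P*, so P* = 0.725/0.047 = 15.4.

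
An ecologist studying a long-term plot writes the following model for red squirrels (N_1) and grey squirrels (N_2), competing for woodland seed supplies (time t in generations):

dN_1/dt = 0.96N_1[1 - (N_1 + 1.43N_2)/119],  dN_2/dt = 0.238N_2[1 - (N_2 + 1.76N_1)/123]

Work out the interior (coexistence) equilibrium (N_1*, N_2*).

N_1* ≈ 37.5, N_2* ≈ 57

Setting both brackets to zero gives the nullclines N_1 + 1.43N_2 = 119 and 1.76N_1 + N_2 = 123.
Substituting N_2 = 123 - 1.76N_1 into the first: N_1(1 - 1.43·1.76) = 119 - 1.43·123.
So N_1* = -56.9/-1.52 = 37.5, and then N_2* = 123 - 1.76·37.5 = 57.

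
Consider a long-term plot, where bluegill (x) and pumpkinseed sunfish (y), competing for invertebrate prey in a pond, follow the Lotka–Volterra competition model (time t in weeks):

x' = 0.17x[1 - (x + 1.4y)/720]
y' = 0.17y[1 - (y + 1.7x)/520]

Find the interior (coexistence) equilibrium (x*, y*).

x* ≈ 5.8, y* ≈ 510

Setting both brackets to zero gives the nullclines x + 1.4y = 720 and 1.7x + y = 520.
Substituting y = 520 - 1.7x into the first: x(1 - 1.4·1.7) = 720 - 1.4·520.
So x* = -8/-1.38 = 5.8, and then y* = 520 - 1.7·5.8 = 510.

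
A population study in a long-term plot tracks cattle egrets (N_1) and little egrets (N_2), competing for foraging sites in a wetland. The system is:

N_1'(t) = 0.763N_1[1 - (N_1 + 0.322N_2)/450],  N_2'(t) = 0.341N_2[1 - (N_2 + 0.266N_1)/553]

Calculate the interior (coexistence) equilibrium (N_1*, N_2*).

Setting both brackets to zero gives the nullclines N_1 + 0.322N_2 = 450 and 0.266N_1 + N_2 = 553.
Substituting N_2 = 553 - 0.266N_1 into the first: N_1(1 - 0.322·0.266) = 450 - 0.322·553.
So N_1* = 272/0.914 = 297, and then N_2* = 553 - 0.266·297 = 474.

N_1* ≈ 297, N_2* ≈ 474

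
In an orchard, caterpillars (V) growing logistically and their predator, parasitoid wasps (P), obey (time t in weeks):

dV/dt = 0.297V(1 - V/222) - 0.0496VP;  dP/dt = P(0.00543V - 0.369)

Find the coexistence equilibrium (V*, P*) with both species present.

From dP/dt = 0 with P > 0: 0.00543V* = 0.369, so V* = 68.
Substitute into dV/dt = 0: 0.297(1 - 68/222) = 0.0496P*.
The bracket is 0.694, giving P* = 0.206/0.0496 = 4.15.

V* ≈ 68, P* ≈ 4.15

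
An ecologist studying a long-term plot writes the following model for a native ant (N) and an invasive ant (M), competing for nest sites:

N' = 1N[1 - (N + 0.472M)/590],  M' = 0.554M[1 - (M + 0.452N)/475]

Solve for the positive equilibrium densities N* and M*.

Setting both brackets to zero gives the nullclines N + 0.472M = 590 and 0.452N + M = 475.
Substituting M = 475 - 0.452N into the first: N(1 - 0.472·0.452) = 590 - 0.472·475.
So N* = 366/0.787 = 465, and then M* = 475 - 0.452·465 = 265.

N* ≈ 465, M* ≈ 265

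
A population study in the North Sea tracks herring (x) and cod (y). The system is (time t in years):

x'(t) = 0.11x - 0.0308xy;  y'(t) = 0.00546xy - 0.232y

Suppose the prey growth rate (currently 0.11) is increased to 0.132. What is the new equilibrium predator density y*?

At the interior fixed point, setting dx/dt = 0 with x > 0 fixes y* = (prey growth rate)/(xy coefficient) — independent of the other coefficients.
With the change, y* = 0.132/0.0308 = 4.29; it rises from 3.57.

y* ≈ 4.29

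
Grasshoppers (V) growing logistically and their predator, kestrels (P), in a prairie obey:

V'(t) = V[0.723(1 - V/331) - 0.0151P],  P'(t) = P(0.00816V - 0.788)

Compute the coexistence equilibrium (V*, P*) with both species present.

From dP/dt = 0 with P > 0: 0.00816V* = 0.788, so V* = 96.6.
Substitute into dV/dt = 0: 0.723(1 - 96.6/331) = 0.0151P*.
The bracket is 0.708, giving P* = 0.512/0.0151 = 33.9.

V* ≈ 96.6, P* ≈ 33.9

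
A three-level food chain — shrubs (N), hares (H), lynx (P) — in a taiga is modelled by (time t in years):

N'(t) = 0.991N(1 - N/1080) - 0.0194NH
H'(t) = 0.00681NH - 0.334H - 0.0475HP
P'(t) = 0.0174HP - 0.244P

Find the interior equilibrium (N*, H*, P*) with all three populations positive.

From dP/dt = 0: 0.0174H* = 0.244, so H* = 14.
From dN/dt = 0: 0.991(1 - N*/1080) = 0.0194·14, giving N* = 1080·(1 - 0.275) = 784.
From dH/dt = 0: 0.00681·784 - 0.334 = 0.0475P*, so P* = 5/0.0475 = 105.

N* ≈ 784, H* ≈ 14, P* ≈ 105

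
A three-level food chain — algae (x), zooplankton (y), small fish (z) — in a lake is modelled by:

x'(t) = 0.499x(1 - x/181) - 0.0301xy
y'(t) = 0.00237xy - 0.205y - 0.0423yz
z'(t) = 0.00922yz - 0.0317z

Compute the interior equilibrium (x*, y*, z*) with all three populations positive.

From dz/dt = 0: 0.00922y* = 0.0317, so y* = 3.44.
From dx/dt = 0: 0.499(1 - x*/181) = 0.0301·3.44, giving x* = 181·(1 - 0.207) = 143.
From dy/dt = 0: 0.00237·143 - 0.205 = 0.0423z*, so z* = 0.135/0.0423 = 3.19.

x* ≈ 143, y* ≈ 3.44, z* ≈ 3.19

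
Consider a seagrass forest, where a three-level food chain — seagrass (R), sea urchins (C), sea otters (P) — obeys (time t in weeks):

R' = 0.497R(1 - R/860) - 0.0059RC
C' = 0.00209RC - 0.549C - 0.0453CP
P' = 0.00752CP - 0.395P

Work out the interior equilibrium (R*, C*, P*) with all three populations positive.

R* ≈ 324, C* ≈ 52.5, P* ≈ 2.82

From dP/dt = 0: 0.00752C* = 0.395, so C* = 52.5.
From dR/dt = 0: 0.497(1 - R*/860) = 0.0059·52.5, giving R* = 860·(1 - 0.624) = 324.
From dC/dt = 0: 0.00209·324 - 0.549 = 0.0453P*, so P* = 0.128/0.0453 = 2.82.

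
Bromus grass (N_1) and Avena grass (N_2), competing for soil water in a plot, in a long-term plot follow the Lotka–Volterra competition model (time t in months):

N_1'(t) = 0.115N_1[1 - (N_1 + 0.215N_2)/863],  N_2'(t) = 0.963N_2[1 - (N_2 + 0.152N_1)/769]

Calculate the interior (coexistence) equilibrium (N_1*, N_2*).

Setting both brackets to zero gives the nullclines N_1 + 0.215N_2 = 863 and 0.152N_1 + N_2 = 769.
Substituting N_2 = 769 - 0.152N_1 into the first: N_1(1 - 0.215·0.152) = 863 - 0.215·769.
So N_1* = 698/0.967 = 721, and then N_2* = 769 - 0.152·721 = 659.

N_1* ≈ 721, N_2* ≈ 659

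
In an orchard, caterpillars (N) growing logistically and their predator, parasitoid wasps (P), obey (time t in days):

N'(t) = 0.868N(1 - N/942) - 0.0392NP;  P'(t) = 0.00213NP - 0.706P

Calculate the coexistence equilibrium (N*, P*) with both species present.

From dP/dt = 0 with P > 0: 0.00213N* = 0.706, so N* = 331.
Substitute into dN/dt = 0: 0.868(1 - 331/942) = 0.0392P*.
The bracket is 0.648, giving P* = 0.563/0.0392 = 14.4.

N* ≈ 331, P* ≈ 14.4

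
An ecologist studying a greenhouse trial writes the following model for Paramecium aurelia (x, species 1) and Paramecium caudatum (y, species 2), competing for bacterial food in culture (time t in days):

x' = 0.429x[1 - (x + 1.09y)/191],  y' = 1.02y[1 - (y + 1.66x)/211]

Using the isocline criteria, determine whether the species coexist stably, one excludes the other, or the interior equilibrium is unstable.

unstable coexistence (outcome depends on initial conditions)

Compare the nullcline intercepts: K1/α12 = 191/1.09 = 175 < K2 = 211; K2/α21 = 211/1.66 = 127 < K1 = 191.
Since both are reversed, neither can invade when rare; the interior point is a saddle.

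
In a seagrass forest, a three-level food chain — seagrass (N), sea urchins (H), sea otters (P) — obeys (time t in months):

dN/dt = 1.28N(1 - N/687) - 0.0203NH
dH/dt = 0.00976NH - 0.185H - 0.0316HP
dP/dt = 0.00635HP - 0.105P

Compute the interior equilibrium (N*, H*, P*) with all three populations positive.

N* ≈ 507, H* ≈ 16.5, P* ≈ 151

From dP/dt = 0: 0.00635H* = 0.105, so H* = 16.5.
From dN/dt = 0: 1.28(1 - N*/687) = 0.0203·16.5, giving N* = 687·(1 - 0.262) = 507.
From dH/dt = 0: 0.00976·507 - 0.185 = 0.0316P*, so P* = 4.76/0.0316 = 151.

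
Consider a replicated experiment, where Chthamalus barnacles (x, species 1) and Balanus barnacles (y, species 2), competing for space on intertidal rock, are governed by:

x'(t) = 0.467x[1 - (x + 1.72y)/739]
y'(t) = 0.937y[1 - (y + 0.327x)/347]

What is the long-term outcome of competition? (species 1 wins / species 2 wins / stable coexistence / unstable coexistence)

Compare the nullcline intercepts: K1/α12 = 739/1.72 = 430 > K2 = 347; K2/α21 = 347/0.327 = 1060 > K1 = 739.
Since both inequalities hold, each species can invade when rare, so the interior equilibrium is stable.

stable coexistence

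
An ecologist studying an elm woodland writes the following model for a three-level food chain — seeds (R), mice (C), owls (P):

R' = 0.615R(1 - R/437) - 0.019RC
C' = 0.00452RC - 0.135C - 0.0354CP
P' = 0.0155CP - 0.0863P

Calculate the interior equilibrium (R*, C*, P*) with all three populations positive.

From dP/dt = 0: 0.0155C* = 0.0863, so C* = 5.57.
From dR/dt = 0: 0.615(1 - R*/437) = 0.019·5.57, giving R* = 437·(1 - 0.172) = 362.
From dC/dt = 0: 0.00452·362 - 0.135 = 0.0354P*, so P* = 1.5/0.0354 = 42.4.

R* ≈ 362, C* ≈ 5.57, P* ≈ 42.4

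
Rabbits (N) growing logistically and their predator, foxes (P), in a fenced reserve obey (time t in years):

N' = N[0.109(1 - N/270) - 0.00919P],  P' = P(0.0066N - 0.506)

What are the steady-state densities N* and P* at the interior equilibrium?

N* ≈ 76.7, P* ≈ 8.49

From dP/dt = 0 with P > 0: 0.0066N* = 0.506, so N* = 76.7.
Substitute into dN/dt = 0: 0.109(1 - 76.7/270) = 0.00919P*.
The bracket is 0.716, giving P* = 0.078/0.00919 = 8.49.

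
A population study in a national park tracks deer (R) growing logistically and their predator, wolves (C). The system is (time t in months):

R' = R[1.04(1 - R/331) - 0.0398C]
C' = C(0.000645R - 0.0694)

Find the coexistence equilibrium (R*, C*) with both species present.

From dC/dt = 0 with C > 0: 0.000645R* = 0.0694, so R* = 108.
Substitute into dR/dt = 0: 1.04(1 - 108/331) = 0.0398C*.
The bracket is 0.675, giving C* = 0.702/0.0398 = 17.6.

R* ≈ 108, C* ≈ 17.6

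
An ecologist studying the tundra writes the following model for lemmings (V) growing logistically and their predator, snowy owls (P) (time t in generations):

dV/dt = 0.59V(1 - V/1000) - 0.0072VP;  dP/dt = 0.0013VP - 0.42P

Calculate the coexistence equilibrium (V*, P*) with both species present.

From dP/dt = 0 with P > 0: 0.0013V* = 0.42, so V* = 323.
Substitute into dV/dt = 0: 0.59(1 - 323/1000) = 0.0072P*.
The bracket is 0.677, giving P* = 0.399/0.0072 = 55.5.

V* ≈ 323, P* ≈ 55.5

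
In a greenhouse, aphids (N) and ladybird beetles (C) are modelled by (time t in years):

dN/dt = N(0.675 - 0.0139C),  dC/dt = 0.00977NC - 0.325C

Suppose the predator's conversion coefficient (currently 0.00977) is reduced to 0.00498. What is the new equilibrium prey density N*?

N* ≈ 65.3

At the interior fixed point, setting dC/dt = 0 with C > 0 fixes N* = (predator death rate)/(NC coefficient) — independent of the other coefficients.
With the change, N* = 0.325/0.00498 = 65.3; it rises from 33.3.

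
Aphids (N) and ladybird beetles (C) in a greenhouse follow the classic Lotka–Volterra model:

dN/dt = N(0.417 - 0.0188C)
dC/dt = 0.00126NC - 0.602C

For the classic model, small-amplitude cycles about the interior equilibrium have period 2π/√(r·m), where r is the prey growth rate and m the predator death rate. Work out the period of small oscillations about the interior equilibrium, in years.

Here r = 0.417 and m = 0.602, so r·m = 0.251.
ω = √0.251 = 0.501 per year, hence T = 2π/ω ≈ 12.5 years.

T ≈ 12.5 years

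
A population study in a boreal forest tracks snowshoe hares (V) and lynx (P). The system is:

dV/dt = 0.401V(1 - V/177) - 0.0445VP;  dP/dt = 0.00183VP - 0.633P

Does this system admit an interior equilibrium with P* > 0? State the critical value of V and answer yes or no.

Threshold V = 346; K < 346, so no, the predator goes extinct.

The predator equation gives dP/dt > 0 only when V > 0.633/0.00183 = 346.
Without the predator, V → K = 177. Since 177 < 346, the predator cannot invade.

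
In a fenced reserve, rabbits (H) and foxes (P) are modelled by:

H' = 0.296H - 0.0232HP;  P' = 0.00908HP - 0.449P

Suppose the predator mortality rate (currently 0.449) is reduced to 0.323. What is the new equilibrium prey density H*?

H* ≈ 35.6

At the interior fixed point, setting dP/dt = 0 with P > 0 fixes H* = (predator death rate)/(HP coefficient) — independent of the other coefficients.
With the change, H* = 0.323/0.00908 = 35.6; it falls from 49.4.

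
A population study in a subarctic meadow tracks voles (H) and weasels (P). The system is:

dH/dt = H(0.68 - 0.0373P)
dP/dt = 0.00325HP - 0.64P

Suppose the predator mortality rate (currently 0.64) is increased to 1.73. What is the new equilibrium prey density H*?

At the interior fixed point, setting dP/dt = 0 with P > 0 fixes H* = (predator death rate)/(HP coefficient) — independent of the other coefficients.
With the change, H* = 1.73/0.00325 = 532; it rises from 197.

H* ≈ 532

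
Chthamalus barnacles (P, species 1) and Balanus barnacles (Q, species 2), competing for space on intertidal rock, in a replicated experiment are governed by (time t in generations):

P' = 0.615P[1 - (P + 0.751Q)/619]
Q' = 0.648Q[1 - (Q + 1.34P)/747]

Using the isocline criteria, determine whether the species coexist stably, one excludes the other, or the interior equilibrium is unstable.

Compare the nullcline intercepts: K1/α12 = 619/0.751 = 824 > K2 = 747; K2/α21 = 747/1.34 = 557 < K1 = 619.
Since the inequalities point opposite ways, species 1 can invade but species 2 cannot.

species 1 excludes species 2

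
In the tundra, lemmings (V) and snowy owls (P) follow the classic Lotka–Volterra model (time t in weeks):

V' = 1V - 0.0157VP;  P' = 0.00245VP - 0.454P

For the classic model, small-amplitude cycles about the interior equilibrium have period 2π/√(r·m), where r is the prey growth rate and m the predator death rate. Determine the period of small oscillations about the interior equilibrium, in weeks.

Here r = 1 and m = 0.454, so r·m = 0.454.
ω = √0.454 = 0.674 per week, hence T = 2π/ω ≈ 9.33 weeks.

T ≈ 9.33 weeks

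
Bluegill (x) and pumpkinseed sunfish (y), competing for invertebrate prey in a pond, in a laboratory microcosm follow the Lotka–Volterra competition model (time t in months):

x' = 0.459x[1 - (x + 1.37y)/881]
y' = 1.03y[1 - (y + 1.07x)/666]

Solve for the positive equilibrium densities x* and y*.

Setting both brackets to zero gives the nullclines x + 1.37y = 881 and 1.07x + y = 666.
Substituting y = 666 - 1.07x into the first: x(1 - 1.37·1.07) = 881 - 1.37·666.
So x* = -31.4/-0.466 = 67.4, and then y* = 666 - 1.07·67.4 = 594.

x* ≈ 67.4, y* ≈ 594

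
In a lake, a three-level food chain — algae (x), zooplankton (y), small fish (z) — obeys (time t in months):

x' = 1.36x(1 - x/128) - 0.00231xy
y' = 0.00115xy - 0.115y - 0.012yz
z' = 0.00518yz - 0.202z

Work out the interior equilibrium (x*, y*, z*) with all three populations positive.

From dz/dt = 0: 0.00518y* = 0.202, so y* = 39.
From dx/dt = 0: 1.36(1 - x*/128) = 0.00231·39, giving x* = 128·(1 - 0.0662) = 120.
From dy/dt = 0: 0.00115·120 - 0.115 = 0.012z*, so z* = 0.0225/0.012 = 1.87.

x* ≈ 120, y* ≈ 39, z* ≈ 1.87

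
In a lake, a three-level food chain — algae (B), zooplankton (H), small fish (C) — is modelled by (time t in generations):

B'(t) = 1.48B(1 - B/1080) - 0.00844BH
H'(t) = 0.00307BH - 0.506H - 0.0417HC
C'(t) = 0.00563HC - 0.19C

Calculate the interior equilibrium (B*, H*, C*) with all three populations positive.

B* ≈ 872, H* ≈ 33.7, C* ≈ 52.1

From dC/dt = 0: 0.00563H* = 0.19, so H* = 33.7.
From dB/dt = 0: 1.48(1 - B*/1080) = 0.00844·33.7, giving B* = 1080·(1 - 0.192) = 872.
From dH/dt = 0: 0.00307·872 - 0.506 = 0.0417C*, so C* = 2.17/0.0417 = 52.1.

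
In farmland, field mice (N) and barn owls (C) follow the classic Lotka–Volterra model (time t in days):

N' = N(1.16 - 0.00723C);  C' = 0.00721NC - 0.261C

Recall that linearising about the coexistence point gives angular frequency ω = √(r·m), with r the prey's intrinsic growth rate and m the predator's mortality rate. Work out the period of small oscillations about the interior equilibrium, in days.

T ≈ 11.4 days

Here r = 1.16 and m = 0.261, so r·m = 0.303.
ω = √0.303 = 0.55 per day, hence T = 2π/ω ≈ 11.4 days.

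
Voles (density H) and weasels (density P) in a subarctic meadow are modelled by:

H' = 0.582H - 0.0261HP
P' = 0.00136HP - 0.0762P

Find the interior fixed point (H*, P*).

H* ≈ 56, P* ≈ 22.3

Set dP/dt = 0 with P > 0: 0.00136H - 0.0762 = 0, so H* = 0.0762/0.00136 = 56.
Set dH/dt = 0 with H > 0: 0.582 - 0.0261P = 0, so P* = 0.582/0.0261 = 22.3.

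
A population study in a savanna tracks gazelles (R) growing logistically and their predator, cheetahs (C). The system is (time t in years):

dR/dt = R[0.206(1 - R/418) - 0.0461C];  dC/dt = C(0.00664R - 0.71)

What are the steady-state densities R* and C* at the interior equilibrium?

R* ≈ 107, C* ≈ 3.33

From dC/dt = 0 with C > 0: 0.00664R* = 0.71, so R* = 107.
Substitute into dR/dt = 0: 0.206(1 - 107/418) = 0.0461C*.
The bracket is 0.744, giving C* = 0.153/0.0461 = 3.33.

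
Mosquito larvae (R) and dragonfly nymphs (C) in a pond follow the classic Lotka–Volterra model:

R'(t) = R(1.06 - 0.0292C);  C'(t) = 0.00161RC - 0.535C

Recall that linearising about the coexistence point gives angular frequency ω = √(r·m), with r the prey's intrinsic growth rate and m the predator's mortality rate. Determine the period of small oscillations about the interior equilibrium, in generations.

T ≈ 8.34 generations

Here r = 1.06 and m = 0.535, so r·m = 0.567.
ω = √0.567 = 0.753 per generation, hence T = 2π/ω ≈ 8.34 generations.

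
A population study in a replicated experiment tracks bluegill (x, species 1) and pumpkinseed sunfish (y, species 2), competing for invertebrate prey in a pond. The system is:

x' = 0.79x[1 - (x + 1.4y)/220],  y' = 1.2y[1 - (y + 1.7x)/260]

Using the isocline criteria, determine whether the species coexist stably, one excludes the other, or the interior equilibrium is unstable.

Compare the nullcline intercepts: K1/α12 = 220/1.4 = 157 < K2 = 260; K2/α21 = 260/1.7 = 153 < K1 = 220.
Since both are reversed, neither can invade when rare; the interior point is a saddle.

unstable coexistence (outcome depends on initial conditions)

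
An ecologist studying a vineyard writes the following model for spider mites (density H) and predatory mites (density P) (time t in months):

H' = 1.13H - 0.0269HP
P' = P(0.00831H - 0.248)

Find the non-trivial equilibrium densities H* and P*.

Set dP/dt = 0 with P > 0: 0.00831H - 0.248 = 0, so H* = 0.248/0.00831 = 29.8.
Set dH/dt = 0 with H > 0: 1.13 - 0.0269P = 0, so P* = 1.13/0.0269 = 42.

H* ≈ 29.8, P* ≈ 42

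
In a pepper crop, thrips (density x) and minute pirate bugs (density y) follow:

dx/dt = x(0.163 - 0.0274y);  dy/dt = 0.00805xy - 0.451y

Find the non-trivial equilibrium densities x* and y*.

Set dy/dt = 0 with y > 0: 0.00805x - 0.451 = 0, so x* = 0.451/0.00805 = 56.
Set dx/dt = 0 with x > 0: 0.163 - 0.0274y = 0, so y* = 0.163/0.0274 = 5.95.

x* ≈ 56, y* ≈ 5.95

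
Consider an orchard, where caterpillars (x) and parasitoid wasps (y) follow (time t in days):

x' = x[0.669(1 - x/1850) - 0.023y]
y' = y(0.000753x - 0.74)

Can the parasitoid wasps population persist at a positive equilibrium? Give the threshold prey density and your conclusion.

The predator equation gives dy/dt > 0 only when x > 0.74/0.000753 = 983.
Without the predator, x → K = 1850. Since 1850 > 983, the predator can invade and persist.

Threshold x = 983; K > 983, so yes, the predator persists.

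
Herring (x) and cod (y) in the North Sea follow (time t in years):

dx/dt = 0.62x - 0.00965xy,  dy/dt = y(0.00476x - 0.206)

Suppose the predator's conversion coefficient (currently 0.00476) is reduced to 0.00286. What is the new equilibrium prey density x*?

x* ≈ 72

At the interior fixed point, setting dy/dt = 0 with y > 0 fixes x* = (predator death rate)/(xy coefficient) — independent of the other coefficients.
With the change, x* = 0.206/0.00286 = 72; it rises from 43.3.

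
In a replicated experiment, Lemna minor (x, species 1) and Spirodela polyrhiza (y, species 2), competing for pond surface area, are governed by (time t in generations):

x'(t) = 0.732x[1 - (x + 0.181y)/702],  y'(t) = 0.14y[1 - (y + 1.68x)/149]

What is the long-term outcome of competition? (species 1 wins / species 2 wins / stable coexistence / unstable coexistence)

Compare the nullcline intercepts: K1/α12 = 702/0.181 = 3880 > K2 = 149; K2/α21 = 149/1.68 = 88.7 < K1 = 702.
Since the inequalities point opposite ways, species 1 can invade but species 2 cannot.

species 1 excludes species 2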